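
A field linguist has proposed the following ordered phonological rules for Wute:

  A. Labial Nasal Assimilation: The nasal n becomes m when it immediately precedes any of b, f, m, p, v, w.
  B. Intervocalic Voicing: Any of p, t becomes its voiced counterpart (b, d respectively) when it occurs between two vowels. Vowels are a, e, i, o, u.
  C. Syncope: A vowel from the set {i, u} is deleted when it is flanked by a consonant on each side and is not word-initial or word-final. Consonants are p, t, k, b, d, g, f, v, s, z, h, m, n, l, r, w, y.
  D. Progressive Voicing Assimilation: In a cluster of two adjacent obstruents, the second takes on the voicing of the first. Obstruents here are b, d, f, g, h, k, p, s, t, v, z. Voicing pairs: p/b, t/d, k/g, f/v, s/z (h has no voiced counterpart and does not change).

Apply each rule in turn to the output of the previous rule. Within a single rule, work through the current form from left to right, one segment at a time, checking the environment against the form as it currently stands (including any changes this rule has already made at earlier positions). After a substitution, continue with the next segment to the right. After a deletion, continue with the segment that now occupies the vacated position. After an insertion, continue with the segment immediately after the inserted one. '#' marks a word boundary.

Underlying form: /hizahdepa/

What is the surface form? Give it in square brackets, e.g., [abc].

[hsahteba]

A Labial Nasal Assimilation: no change — [hizahdepa]
B Intervocalic Voicing: [hizahdepa] → [hizahdeba]
C Syncope: [hizahdeba] → [hzahdeba]
D Progressive Voicing Assimilation: [hzahdeba] → [hsahteba]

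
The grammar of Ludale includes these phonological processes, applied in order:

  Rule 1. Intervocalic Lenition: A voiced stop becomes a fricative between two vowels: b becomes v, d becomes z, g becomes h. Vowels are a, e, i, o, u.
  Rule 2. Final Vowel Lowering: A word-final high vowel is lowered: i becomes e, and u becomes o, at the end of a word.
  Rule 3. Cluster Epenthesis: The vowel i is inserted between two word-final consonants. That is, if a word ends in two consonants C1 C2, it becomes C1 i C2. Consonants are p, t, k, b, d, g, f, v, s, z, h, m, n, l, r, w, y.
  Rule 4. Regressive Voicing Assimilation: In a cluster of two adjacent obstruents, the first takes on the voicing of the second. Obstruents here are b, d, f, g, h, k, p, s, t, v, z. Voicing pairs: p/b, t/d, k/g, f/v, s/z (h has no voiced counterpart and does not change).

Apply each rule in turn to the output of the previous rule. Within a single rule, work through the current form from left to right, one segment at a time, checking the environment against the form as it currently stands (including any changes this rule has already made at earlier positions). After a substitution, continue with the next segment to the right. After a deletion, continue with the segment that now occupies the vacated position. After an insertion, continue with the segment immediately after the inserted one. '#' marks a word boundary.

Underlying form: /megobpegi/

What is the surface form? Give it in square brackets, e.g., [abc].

[mehoppehe]

Rule 1 Intervocalic Lenition: [megobpegi] → [mehobpehi]
Rule 2 Final Vowel Lowering: [mehobpehi] → [mehobpehe]
Rule 3 Cluster Epenthesis: no change — [mehobpehe]
Rule 4 Regressive Voicing Assimilation: [mehobpehe] → [mehoppehe]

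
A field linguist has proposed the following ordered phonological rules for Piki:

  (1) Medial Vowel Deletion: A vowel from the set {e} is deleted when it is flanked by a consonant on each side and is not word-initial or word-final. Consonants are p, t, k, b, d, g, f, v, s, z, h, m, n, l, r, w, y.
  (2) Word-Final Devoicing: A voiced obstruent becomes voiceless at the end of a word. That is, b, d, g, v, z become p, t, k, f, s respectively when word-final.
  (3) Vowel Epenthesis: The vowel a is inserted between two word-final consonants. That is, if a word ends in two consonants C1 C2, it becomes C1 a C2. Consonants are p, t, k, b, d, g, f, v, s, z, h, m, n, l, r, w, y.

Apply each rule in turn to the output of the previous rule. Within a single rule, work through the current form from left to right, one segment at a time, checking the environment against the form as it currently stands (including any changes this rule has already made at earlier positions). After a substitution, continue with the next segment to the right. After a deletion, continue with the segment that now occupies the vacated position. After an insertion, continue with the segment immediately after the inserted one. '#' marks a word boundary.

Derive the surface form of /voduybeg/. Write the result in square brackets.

(1) Medial Vowel Deletion: [voduybeg] → [voduybg]
(2) Word-Final Devoicing: [voduybg] → [voduybk]
(3) Vowel Epenthesis: [voduybk] → [voduybak]

[voduybak]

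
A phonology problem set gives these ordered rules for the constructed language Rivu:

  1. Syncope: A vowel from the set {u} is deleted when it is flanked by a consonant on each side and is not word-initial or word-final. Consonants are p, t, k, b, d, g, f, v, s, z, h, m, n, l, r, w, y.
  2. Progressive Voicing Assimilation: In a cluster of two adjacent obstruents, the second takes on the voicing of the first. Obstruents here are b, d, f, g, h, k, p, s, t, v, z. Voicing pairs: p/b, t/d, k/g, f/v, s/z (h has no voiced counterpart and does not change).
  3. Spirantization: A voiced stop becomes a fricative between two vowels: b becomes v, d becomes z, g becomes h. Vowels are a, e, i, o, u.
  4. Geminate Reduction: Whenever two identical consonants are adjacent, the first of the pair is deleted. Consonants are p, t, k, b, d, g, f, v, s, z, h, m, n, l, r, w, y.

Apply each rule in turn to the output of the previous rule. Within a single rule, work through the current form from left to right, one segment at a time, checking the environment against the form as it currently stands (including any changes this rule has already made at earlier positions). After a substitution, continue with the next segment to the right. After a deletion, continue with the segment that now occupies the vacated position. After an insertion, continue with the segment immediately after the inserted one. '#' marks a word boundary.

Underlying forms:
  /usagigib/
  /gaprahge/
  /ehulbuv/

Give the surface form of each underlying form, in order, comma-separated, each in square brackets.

/usagigib/:
  1 Syncope: no change — [usagigib]
  2 Progressive Voicing Assimilation: no change — [usagigib]
  3 Spirantization: [usagigib] → [usahihib]
  4 Geminate Reduction: no change — [usahihib]
/gaprahge/:
  1 Syncope: no change — [gaprahge]
  2 Progressive Voicing Assimilation: [gaprahge] → [gaprahke]
  3 Spirantization: no change — [gaprahke]
  4 Geminate Reduction: no change — [gaprahke]
/ehulbuv/:
  1 Syncope: [ehulbuv] → [ehlbv]
  2 Progressive Voicing Assimilation: no change — [ehlbv]
  3 Spirantization: no change — [ehlbv]
  4 Geminate Reduction: no change — [ehlbv]

[usahihib], [gaprahke], [ehlbv]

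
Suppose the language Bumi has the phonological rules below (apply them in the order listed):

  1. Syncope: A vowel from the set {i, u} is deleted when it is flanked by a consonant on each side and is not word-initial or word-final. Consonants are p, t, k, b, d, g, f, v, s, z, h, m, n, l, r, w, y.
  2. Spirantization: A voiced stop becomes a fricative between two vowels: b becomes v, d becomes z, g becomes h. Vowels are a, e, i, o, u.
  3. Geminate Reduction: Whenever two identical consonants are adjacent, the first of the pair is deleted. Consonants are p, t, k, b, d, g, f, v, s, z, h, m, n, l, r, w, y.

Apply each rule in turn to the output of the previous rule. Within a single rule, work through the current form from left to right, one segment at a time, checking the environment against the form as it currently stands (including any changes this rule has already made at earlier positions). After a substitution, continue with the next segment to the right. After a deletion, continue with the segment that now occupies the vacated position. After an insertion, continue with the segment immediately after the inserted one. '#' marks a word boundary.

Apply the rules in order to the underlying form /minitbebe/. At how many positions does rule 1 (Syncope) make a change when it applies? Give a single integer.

1 Syncope: [minitbebe] → [mntbebe]
2 Spirantization: [mntbebe] → [mntbeve]
3 Geminate Reduction: no change — [mntbeve]
Rule 1 changed 2 position(s).

2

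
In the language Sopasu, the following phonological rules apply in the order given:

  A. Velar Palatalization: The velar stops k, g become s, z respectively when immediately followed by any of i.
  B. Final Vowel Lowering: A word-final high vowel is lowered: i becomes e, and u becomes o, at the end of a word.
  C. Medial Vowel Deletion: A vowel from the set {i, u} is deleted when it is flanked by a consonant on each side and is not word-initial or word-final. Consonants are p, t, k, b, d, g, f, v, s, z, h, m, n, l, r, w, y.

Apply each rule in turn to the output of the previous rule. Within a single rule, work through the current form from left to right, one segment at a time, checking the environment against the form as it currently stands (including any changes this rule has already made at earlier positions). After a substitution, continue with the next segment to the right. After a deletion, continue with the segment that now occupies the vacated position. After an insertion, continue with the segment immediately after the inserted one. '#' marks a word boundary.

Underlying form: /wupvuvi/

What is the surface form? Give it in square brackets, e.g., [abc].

[wpvve]

A Velar Palatalization: no change — [wupvuvi]
B Final Vowel Lowering: [wupvuvi] → [wupvuve]
C Medial Vowel Deletion: [wupvuve] → [wpvve]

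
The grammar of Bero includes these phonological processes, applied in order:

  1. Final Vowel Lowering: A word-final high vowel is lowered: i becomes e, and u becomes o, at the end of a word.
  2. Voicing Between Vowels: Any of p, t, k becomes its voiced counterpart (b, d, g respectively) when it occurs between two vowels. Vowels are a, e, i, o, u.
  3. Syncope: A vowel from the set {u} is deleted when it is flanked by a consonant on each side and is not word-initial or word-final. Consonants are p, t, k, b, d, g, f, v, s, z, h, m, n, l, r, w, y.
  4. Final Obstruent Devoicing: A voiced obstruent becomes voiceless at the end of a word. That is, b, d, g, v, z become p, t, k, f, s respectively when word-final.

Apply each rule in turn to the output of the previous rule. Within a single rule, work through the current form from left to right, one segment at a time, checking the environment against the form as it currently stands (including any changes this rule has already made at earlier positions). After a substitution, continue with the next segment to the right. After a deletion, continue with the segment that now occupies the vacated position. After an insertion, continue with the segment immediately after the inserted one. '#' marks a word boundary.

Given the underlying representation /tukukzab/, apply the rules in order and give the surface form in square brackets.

1 Final Vowel Lowering: no change — [tukukzab]
2 Voicing Between Vowels: [tukukzab] → [tugukzab]
3 Syncope: [tugukzab] → [tgkzab]
4 Final Obstruent Devoicing: [tgkzab] → [tgkzap]

[tgkzap]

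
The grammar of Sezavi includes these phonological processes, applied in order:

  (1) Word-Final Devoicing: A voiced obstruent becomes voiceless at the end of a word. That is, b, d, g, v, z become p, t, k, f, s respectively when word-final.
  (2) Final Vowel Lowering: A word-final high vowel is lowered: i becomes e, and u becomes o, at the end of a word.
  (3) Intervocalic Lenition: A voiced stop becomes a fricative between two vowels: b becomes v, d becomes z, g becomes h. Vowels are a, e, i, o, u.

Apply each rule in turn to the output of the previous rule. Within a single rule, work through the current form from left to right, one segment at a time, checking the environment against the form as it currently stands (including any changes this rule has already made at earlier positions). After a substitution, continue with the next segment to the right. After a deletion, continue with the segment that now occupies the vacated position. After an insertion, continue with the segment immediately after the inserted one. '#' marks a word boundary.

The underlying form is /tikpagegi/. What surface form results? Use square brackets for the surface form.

(1) Word-Final Devoicing: no change — [tikpagegi]
(2) Final Vowel Lowering: [tikpagegi] → [tikpagege]
(3) Intervocalic Lenition: [tikpagege] → [tikpahehe]

[tikpahehe]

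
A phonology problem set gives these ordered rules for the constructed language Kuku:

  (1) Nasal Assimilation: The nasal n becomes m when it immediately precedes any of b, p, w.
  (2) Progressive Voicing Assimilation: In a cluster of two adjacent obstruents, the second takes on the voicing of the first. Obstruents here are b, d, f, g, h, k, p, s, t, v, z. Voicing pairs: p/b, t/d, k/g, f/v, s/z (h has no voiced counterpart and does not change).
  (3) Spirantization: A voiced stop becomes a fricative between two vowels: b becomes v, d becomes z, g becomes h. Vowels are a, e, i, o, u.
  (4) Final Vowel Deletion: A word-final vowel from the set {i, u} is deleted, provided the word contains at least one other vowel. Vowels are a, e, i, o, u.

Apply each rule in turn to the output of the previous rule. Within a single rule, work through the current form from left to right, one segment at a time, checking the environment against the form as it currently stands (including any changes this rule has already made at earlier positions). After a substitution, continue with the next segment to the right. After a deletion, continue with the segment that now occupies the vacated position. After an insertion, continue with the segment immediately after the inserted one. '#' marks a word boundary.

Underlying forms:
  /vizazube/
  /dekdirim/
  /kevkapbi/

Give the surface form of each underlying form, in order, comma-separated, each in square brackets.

[vizazuve], [dektirim], [kevgapp]

/vizazube/:
  (1) Nasal Assimilation: no change — [vizazube]
  (2) Progressive Voicing Assimilation: no change — [vizazube]
  (3) Spirantization: [vizazube] → [vizazuve]
  (4) Final Vowel Deletion: no change — [vizazuve]
/dekdirim/:
  (1) Nasal Assimilation: no change — [dekdirim]
  (2) Progressive Voicing Assimilation: [dekdirim] → [dektirim]
  (3) Spirantization: no change — [dektirim]
  (4) Final Vowel Deletion: no change — [dektirim]
/kevkapbi/:
  (1) Nasal Assimilation: no change — [kevkapbi]
  (2) Progressive Voicing Assimilation: [kevkapbi] → [kevgappi]
  (3) Spirantization: no change — [kevgappi]
  (4) Final Vowel Deletion: [kevgappi] → [kevgapp]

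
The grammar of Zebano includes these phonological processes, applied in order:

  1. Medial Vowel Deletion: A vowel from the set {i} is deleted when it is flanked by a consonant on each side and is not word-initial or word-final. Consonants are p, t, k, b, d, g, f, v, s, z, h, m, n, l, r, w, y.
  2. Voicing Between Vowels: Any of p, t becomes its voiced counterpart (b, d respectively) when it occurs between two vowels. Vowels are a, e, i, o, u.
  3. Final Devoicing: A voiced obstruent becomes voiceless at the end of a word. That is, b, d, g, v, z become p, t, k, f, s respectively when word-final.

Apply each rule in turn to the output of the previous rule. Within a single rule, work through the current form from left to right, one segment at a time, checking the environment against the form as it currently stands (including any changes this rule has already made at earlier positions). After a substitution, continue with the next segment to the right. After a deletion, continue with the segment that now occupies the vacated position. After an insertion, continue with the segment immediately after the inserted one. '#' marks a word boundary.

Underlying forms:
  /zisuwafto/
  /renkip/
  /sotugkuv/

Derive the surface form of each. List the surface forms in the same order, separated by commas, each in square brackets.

[zsuwafto], [renkp], [sodugkuf]

/zisuwafto/:
  1 Medial Vowel Deletion: [zisuwafto] → [zsuwafto]
  2 Voicing Between Vowels: no change — [zsuwafto]
  3 Final Devoicing: no change — [zsuwafto]
/renkip/:
  1 Medial Vowel Deletion: [renkip] → [renkp]
  2 Voicing Between Vowels: no change — [renkp]
  3 Final Devoicing: no change — [renkp]
/sotugkuv/:
  1 Medial Vowel Deletion: no change — [sotugkuv]
  2 Voicing Between Vowels: [sotugkuv] → [sodugkuv]
  3 Final Devoicing: [sodugkuv] → [sodugkuf]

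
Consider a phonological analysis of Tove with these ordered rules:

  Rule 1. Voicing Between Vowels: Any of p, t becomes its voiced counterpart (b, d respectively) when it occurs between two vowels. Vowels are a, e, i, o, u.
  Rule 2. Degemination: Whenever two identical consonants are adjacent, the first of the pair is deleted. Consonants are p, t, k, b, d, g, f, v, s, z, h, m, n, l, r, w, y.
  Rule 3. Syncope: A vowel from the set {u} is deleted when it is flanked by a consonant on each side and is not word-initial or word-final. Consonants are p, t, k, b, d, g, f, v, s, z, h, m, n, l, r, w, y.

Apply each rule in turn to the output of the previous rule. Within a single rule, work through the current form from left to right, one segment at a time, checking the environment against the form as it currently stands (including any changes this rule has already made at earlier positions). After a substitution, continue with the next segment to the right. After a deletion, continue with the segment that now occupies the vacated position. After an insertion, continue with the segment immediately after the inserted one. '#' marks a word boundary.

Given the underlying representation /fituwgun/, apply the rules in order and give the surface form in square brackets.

[fidwgn]

Rule 1 Voicing Between Vowels: [fituwgun] → [fiduwgun]
Rule 2 Degemination: no change — [fiduwgun]
Rule 3 Syncope: [fiduwgun] → [fidwgn]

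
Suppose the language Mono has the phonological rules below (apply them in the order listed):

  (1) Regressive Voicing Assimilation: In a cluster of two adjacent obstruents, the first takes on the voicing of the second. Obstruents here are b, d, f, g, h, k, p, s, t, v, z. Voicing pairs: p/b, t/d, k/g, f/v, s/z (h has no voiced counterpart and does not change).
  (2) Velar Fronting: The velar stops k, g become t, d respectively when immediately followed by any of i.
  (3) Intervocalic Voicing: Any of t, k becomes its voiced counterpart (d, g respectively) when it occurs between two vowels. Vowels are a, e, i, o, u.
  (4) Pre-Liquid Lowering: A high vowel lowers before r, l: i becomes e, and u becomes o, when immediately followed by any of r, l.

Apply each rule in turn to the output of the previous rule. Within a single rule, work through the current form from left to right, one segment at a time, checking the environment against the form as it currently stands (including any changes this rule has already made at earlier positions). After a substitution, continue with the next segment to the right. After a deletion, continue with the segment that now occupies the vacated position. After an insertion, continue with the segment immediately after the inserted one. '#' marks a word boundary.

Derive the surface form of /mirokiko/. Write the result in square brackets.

[merodigo]

(1) Regressive Voicing Assimilation: no change — [mirokiko]
(2) Velar Fronting: [mirokiko] → [mirotiko]
(3) Intervocalic Voicing: [mirotiko] → [mirodigo]
(4) Pre-Liquid Lowering: [mirodigo] → [merodigo]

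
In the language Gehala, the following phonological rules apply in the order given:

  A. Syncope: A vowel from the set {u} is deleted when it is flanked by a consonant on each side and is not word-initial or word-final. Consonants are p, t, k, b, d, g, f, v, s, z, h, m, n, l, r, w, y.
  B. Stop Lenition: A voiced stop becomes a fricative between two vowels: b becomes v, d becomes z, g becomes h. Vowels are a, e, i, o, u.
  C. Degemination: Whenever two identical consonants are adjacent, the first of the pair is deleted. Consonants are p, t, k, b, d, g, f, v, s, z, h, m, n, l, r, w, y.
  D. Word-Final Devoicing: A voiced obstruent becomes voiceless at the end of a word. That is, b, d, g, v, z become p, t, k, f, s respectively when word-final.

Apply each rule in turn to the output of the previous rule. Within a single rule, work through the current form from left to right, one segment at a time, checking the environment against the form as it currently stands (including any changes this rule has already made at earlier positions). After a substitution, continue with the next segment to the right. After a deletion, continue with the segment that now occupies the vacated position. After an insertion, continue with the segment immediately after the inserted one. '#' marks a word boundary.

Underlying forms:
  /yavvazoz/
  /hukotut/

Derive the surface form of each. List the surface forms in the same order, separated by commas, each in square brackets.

[yavazos], [hkot]

/yavvazoz/:
  A Syncope: no change — [yavvazoz]
  B Stop Lenition: no change — [yavvazoz]
  C Degemination: [yavvazoz] → [yavazoz]
  D Word-Final Devoicing: [yavazoz] → [yavazos]
/hukotut/:
  A Syncope: [hukotut] → [hkott]
  B Stop Lenition: no change — [hkott]
  C Degemination: [hkott] → [hkot]
  D Word-Final Devoicing: no change — [hkot]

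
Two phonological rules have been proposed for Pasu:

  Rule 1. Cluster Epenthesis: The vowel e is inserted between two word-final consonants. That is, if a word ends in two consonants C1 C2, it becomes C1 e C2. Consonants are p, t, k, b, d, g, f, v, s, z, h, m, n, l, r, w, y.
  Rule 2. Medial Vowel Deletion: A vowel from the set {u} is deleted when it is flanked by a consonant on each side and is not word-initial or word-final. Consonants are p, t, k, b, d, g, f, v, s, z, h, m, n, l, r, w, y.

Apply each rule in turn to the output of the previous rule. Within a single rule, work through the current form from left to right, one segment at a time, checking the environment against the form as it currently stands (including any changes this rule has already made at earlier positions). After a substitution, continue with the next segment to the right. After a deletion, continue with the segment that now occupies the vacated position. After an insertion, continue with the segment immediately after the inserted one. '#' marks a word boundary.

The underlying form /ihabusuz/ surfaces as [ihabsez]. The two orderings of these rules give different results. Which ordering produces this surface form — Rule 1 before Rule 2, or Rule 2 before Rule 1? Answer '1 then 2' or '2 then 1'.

2 then 1

Order 1 then 2:
  1 Cluster Epenthesis: no change — [ihabusuz]
  2 Medial Vowel Deletion: [ihabusuz] → [ihabsz]
  result: [ihabsz]
Order 2 then 1:
  2 Medial Vowel Deletion: [ihabusuz] → [ihabsz]
  1 Cluster Epenthesis: [ihabsz] → [ihabsez]
  result: [ihabsez]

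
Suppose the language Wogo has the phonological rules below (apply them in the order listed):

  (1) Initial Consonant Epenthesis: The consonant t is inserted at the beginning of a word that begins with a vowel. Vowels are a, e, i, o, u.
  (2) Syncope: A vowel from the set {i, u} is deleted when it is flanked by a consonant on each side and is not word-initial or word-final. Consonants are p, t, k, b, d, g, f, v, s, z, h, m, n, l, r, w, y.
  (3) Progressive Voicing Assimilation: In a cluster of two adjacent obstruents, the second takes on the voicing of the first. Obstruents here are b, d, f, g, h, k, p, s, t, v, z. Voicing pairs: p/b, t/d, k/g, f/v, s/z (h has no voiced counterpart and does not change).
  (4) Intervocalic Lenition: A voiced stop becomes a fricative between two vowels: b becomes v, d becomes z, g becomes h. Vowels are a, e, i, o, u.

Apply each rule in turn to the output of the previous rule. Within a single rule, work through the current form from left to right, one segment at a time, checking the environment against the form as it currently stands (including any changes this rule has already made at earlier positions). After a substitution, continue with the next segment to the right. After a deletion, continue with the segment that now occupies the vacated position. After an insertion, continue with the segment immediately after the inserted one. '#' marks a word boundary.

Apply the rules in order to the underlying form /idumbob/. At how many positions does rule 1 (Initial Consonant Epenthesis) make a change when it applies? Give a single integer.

(1) Initial Consonant Epenthesis: [idumbob] → [tidumbob]
(2) Syncope: [tidumbob] → [tdmbob]
(3) Progressive Voicing Assimilation: [tdmbob] → [ttmbob]
(4) Intervocalic Lenition: no change — [ttmbob]
Rule 1 changed 1 position(s).

1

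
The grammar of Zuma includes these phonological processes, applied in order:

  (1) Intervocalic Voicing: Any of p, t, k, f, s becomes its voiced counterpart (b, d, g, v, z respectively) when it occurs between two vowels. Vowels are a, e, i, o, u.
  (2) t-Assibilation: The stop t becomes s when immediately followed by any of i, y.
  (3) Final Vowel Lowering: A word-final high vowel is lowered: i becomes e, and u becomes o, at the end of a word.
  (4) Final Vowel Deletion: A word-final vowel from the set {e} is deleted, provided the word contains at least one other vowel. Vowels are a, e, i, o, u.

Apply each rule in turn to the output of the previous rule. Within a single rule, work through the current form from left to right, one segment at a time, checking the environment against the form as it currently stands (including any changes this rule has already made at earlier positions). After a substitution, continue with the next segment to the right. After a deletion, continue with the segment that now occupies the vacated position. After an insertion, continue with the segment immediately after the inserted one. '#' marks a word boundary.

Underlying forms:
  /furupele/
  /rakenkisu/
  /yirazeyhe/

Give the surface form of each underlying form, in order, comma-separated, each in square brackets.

[furubel], [ragenkizo], [yirazeyh]

/furupele/:
  (1) Intervocalic Voicing: [furupele] → [furubele]
  (2) t-Assibilation: no change — [furubele]
  (3) Final Vowel Lowering: no change — [furubele]
  (4) Final Vowel Deletion: [furubele] → [furubel]
/rakenkisu/:
  (1) Intervocalic Voicing: [rakenkisu] → [ragenkizu]
  (2) t-Assibilation: no change — [ragenkizu]
  (3) Final Vowel Lowering: [ragenkizu] → [ragenkizo]
  (4) Final Vowel Deletion: no change — [ragenkizo]
/yirazeyhe/:
  (1) Intervocalic Voicing: no change — [yirazeyhe]
  (2) t-Assibilation: no change — [yirazeyhe]
  (3) Final Vowel Lowering: no change — [yirazeyhe]
  (4) Final Vowel Deletion: [yirazeyhe] → [yirazeyh]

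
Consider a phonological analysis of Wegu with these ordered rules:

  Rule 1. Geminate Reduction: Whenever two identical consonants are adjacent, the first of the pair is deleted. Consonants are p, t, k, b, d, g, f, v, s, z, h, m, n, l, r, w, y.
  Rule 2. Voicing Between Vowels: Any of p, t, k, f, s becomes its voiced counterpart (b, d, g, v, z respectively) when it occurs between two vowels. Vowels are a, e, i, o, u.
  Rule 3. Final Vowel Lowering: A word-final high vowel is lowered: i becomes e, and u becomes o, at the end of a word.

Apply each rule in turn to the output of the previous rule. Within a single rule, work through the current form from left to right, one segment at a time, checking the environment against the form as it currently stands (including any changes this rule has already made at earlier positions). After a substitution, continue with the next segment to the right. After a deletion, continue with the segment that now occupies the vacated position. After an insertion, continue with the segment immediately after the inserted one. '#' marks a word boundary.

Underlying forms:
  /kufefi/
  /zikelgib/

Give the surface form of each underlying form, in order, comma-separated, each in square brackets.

[kuveve], [zigelgib]

/kufefi/:
  Rule 1 Geminate Reduction: no change — [kufefi]
  Rule 2 Voicing Between Vowels: [kufefi] → [kuvevi]
  Rule 3 Final Vowel Lowering: [kuvevi] → [kuveve]
/zikelgib/:
  Rule 1 Geminate Reduction: no change — [zikelgib]
  Rule 2 Voicing Between Vowels: [zikelgib] → [zigelgib]
  Rule 3 Final Vowel Lowering: no change — [zigelgib]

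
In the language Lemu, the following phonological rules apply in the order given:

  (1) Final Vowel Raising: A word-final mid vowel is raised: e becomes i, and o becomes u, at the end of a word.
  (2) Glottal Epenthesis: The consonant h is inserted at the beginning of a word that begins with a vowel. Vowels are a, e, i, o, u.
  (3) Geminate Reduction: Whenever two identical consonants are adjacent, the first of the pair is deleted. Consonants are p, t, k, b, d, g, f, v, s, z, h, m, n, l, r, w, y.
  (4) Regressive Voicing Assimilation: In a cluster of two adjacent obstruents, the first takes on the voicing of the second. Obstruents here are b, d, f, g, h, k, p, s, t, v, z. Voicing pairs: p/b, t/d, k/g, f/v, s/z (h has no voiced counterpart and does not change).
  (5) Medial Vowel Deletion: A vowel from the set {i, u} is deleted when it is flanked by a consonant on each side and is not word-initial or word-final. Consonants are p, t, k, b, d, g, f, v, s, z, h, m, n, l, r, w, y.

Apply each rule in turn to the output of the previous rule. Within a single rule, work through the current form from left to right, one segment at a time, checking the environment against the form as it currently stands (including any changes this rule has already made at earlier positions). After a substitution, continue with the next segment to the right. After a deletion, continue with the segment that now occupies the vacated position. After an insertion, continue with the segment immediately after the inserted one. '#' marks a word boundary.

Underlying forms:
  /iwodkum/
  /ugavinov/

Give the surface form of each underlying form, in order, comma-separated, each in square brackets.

[hwotkm], [hgavnov]

/iwodkum/:
  (1) Final Vowel Raising: no change — [iwodkum]
  (2) Glottal Epenthesis: [iwodkum] → [hiwodkum]
  (3) Geminate Reduction: no change — [hiwodkum]
  (4) Regressive Voicing Assimilation: [hiwodkum] → [hiwotkum]
  (5) Medial Vowel Deletion: [hiwotkum] → [hwotkm]
/ugavinov/:
  (1) Final Vowel Raising: no change — [ugavinov]
  (2) Glottal Epenthesis: [ugavinov] → [hugavinov]
  (3) Geminate Reduction: no change — [hugavinov]
  (4) Regressive Voicing Assimilation: no change — [hugavinov]
  (5) Medial Vowel Deletion: [hugavinov] → [hgavnov]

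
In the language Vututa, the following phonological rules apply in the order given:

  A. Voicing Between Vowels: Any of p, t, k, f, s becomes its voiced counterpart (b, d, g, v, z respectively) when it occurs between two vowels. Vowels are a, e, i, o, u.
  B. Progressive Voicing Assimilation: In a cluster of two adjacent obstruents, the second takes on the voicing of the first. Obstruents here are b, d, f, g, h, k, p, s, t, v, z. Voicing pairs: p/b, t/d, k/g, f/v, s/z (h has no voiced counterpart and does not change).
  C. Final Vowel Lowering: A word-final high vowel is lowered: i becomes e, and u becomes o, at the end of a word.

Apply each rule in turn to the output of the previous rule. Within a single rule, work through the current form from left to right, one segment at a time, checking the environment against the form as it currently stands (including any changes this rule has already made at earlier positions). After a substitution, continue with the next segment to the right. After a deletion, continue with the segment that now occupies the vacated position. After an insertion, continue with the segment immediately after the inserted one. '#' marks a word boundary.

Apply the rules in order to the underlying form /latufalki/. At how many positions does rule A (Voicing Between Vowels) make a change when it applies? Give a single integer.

2

A Voicing Between Vowels: [latufalki] → [laduvalki]
B Progressive Voicing Assimilation: no change — [laduvalki]
C Final Vowel Lowering: [laduvalki] → [laduvalke]
Rule A changed 2 position(s).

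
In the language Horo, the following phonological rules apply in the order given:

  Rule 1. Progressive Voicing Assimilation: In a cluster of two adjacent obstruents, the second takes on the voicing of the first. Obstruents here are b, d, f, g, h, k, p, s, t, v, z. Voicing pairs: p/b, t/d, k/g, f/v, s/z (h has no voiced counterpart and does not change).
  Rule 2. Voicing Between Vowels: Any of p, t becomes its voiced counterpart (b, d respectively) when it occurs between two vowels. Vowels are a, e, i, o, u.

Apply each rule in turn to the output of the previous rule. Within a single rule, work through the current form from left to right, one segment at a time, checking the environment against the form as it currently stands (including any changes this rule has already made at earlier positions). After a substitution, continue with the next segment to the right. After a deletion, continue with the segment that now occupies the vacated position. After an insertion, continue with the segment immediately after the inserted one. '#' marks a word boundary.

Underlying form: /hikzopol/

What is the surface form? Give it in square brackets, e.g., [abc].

Rule 1 Progressive Voicing Assimilation: [hikzopol] → [hiksopol]
Rule 2 Voicing Between Vowels: [hiksopol] → [hiksobol]

[hiksobol]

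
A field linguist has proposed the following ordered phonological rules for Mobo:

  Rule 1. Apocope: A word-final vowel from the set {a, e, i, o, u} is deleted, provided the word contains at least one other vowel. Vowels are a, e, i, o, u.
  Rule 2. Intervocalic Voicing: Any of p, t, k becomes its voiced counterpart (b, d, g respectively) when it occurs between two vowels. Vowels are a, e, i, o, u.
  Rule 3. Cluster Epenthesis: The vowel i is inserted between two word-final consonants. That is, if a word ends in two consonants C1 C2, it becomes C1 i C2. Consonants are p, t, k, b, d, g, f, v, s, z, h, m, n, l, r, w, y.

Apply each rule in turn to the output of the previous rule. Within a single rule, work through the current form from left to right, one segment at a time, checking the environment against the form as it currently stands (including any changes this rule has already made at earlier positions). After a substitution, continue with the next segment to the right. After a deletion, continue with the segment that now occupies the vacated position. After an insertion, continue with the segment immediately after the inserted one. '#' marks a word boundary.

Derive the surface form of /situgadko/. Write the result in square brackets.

Rule 1 Apocope: [situgadko] → [situgadk]
Rule 2 Intervocalic Voicing: [situgadk] → [sidugadk]
Rule 3 Cluster Epenthesis: [sidugadk] → [sidugadik]

[sidugadik]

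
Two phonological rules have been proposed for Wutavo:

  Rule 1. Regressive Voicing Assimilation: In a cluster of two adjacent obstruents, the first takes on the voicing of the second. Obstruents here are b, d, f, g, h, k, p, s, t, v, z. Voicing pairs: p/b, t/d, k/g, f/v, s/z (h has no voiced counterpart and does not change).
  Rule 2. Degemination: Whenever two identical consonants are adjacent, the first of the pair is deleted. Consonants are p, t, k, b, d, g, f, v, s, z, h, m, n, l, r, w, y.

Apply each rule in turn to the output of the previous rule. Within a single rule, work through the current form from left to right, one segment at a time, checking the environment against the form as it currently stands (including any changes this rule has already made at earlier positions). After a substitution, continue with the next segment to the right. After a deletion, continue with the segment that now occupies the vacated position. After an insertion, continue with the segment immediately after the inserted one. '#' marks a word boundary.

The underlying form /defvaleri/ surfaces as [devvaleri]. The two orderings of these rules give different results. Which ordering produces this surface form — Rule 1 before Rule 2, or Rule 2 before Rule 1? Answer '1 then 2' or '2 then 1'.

2 then 1

Order 1 then 2:
  1 Regressive Voicing Assimilation: [defvaleri] → [devvaleri]
  2 Degemination: [devvaleri] → [devaleri]
  result: [devaleri]
Order 2 then 1:
  2 Degemination: no change — [defvaleri]
  1 Regressive Voicing Assimilation: [defvaleri] → [devvaleri]
  result: [devvaleri]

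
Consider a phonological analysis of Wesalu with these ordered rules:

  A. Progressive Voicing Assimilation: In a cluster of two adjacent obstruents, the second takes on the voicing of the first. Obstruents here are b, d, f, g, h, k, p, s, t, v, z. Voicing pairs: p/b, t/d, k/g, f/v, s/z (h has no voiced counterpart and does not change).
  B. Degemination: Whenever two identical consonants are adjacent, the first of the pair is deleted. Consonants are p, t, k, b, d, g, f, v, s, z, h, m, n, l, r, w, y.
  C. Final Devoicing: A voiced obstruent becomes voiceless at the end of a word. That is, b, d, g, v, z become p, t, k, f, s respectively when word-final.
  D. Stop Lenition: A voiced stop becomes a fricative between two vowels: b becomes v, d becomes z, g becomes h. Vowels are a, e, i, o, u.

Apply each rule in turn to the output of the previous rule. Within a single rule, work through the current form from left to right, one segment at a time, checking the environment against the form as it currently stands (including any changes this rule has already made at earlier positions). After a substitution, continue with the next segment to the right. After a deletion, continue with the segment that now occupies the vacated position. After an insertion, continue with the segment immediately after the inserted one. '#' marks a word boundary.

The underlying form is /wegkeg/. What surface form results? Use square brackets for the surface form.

A Progressive Voicing Assimilation: [wegkeg] → [weggeg]
B Degemination: [weggeg] → [wegeg]
C Final Devoicing: [wegeg] → [wegek]
D Stop Lenition: [wegek] → [wehek]

[wehek]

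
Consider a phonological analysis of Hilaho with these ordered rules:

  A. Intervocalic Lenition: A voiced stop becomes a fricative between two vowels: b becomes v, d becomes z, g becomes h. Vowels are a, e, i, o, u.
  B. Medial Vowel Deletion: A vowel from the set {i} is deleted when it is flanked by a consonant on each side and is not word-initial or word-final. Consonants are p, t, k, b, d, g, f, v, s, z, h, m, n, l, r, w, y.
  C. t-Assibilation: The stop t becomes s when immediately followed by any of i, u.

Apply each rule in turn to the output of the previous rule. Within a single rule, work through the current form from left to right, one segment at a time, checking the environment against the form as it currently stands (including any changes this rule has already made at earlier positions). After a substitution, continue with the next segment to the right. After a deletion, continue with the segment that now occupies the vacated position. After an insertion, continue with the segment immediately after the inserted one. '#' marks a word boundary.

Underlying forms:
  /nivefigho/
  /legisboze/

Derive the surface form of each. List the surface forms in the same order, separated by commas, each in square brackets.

/nivefigho/:
  A Intervocalic Lenition: no change — [nivefigho]
  B Medial Vowel Deletion: [nivefigho] → [nvefgho]
  C t-Assibilation: no change — [nvefgho]
/legisboze/:
  A Intervocalic Lenition: [legisboze] → [lehisboze]
  B Medial Vowel Deletion: [lehisboze] → [lehsboze]
  C t-Assibilation: no change — [lehsboze]

[nvefgho], [lehsboze]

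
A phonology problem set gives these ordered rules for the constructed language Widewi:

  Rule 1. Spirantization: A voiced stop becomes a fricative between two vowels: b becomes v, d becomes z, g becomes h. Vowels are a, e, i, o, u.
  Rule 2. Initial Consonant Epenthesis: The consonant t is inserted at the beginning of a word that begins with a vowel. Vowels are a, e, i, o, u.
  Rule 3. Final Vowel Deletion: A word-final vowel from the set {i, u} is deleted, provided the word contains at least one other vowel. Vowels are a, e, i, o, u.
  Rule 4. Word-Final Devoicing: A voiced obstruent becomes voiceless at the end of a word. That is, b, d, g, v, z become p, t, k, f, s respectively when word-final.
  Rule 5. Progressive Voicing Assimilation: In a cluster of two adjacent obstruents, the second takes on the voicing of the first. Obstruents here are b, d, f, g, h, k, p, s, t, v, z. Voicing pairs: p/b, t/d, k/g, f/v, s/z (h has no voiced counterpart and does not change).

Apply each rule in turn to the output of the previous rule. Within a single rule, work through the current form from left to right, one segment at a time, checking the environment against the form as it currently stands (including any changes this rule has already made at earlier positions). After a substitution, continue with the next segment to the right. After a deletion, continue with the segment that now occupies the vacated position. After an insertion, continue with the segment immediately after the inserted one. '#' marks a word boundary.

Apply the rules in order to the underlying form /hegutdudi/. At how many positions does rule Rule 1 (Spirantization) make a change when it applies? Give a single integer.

Rule 1 Spirantization: [hegutdudi] → [hehutduzi]
Rule 2 Initial Consonant Epenthesis: no change — [hehutduzi]
Rule 3 Final Vowel Deletion: [hehutduzi] → [hehutduz]
Rule 4 Word-Final Devoicing: [hehutduz] → [hehutdus]
Rule 5 Progressive Voicing Assimilation: [hehutdus] → [hehuttus]
Rule Rule 1 changed 2 position(s).

2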